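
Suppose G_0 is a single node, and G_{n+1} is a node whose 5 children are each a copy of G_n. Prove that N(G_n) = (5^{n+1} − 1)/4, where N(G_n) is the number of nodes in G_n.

Base case: N(G_0) = 1, and (5^{0+1} − 1)/4 = 1.
Assume N(G_m) = (5^{m+1} − 1)/4.
Then N(G_{m+1}) = 1 + 5N(G_m) = 1 + 5·(5^{m+1} − 1)/4 = 1 + (5^{m+2} − 5)/4 = (4 + 5^{m+2} − 5)/4 = (5^{m+2} − 1)/4.
So the formula holds for m+1, and by induction N(G_n) = (5^{n+1} − 1)/4 for all n ≥ 0.

N(G_n) = (5^{n+1} − 1)/4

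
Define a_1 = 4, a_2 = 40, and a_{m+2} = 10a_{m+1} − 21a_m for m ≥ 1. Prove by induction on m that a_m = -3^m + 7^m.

Base cases: a_1 = 4 and -3^1 + 7^1 = 4; a_2 = 40 and -3^2 + 7^2 = 40.
Assume a_j = -3^j + 7^j for all 1 ≤ j ≤ k, where k ≥ 2.
Then a_{k+1} = 10a_k − 21a_{k−1} = 10·(-3^k + 7^k) − 21·(-3^{k−1} + 7^{k−1}) = -(10·3 − 21)3^{k−1} + (10·7 − 21)7^{k−1} = -9·3^{k−1} + 49·7^{k−1} = -3^{k+1} + 7^{k+1}.
By strong induction, a_m = -3^m + 7^m for all m ≥ 1.

a_m = -3^m + 7^m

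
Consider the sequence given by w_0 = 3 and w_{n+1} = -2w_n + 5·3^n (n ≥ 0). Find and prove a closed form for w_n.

Claim: w_n = 2·(-2)^n + 3^n.

Base case: w_0 = 3, and 2·(-2)^0 + 3^0 = 2 + 1 = 3.
Assume w_m = 2·(-2)^m + 3^m for some m ≥ 0.
Then w_{m+1} = -2w_m + 5·3^m = -2·(2·(-2)^m + 3^m) + 5·3^m = 2·(-2)^{m+1} − 2·3^m + 5·3^m = 2·(-2)^{m+1} + 3·3^m = 2·(-2)^{m+1} + 3^{m+1}.
By induction, w_n = 2·(-2)^n + 3^n for all n ≥ 0.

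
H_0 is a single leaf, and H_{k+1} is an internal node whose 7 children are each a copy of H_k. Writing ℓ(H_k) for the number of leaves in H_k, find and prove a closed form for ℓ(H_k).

Claim: ℓ(H_k) = 7^k.

Base case: ℓ(H_0) = 1, and 7^0 = 1.
Assume ℓ(H_m) = 7^m.
Then ℓ(H_{m+1}) = 7·ℓ(H_m) = 7·7^m = 7^{m+1}.
So the formula holds for m+1, and by induction ℓ(H_k) = 7^k for all k ≥ 0.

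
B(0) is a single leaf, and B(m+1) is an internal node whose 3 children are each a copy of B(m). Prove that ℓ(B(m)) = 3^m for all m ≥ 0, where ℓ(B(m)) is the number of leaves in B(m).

Base case: ℓ(B(0)) = 1, and 3^0 = 1.
Assume ℓ(B(k)) = 3^k.
Then ℓ(B(k+1)) = 3·ℓ(B(k)) = 3·3^k = 3^{k+1}.
By induction, ℓ(B(m)) = 3^m for all m ≥ 0.

ℓ(B(m)) = 3^m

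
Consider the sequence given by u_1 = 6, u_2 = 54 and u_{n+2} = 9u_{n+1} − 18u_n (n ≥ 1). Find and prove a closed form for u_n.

Claim: u_n = 2·6^n − 2·3^n.

Base cases: u_1 = 6 and 2·6^1 − 2·3^1 = 6; u_2 = 54 and 2·6^2 − 2·3^2 = 54.
Assume u_i = 2·6^i − 2·3^i for all 1 ≤ i ≤ j, where j ≥ 2.
Then u_{j+1} = 9u_j − 18u_{j−1} = 9·(2·6^j − 2·3^j) − 18·(2·6^{j−1} − 2·3^{j−1}) = 2·(9·6 − 18)6^{j−1} − 2·(9·3 − 18)3^{j−1} = 72·6^{j−1} − 18·3^{j−1} = 2·6^{j+1} − 2·3^{j+1}.
So the formula holds for j+1, and by strong induction u_n = 2·6^n − 2·3^n for all n ≥ 1.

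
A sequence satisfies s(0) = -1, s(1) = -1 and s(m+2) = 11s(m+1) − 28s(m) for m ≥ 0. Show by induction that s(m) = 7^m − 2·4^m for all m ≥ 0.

Base cases: s(0) = -1 and 7^0 − 2·4^0 = -1; s(1) = -1 and 7^1 − 2·4^1 = -1.
Assume s(j) = 7^j − 2·4^j for all 0 ≤ j ≤ r, where r ≥ 1.
Then s(r+1) = 11s(r) − 28s(r−1) = 11·(7^r − 2·4^r) − 28·(7^{r−1} − 2·4^{r−1}) = (11·7 − 28)7^{r−1} − 2·(11·4 − 28)4^{r−1} = 49·7^{r−1} − 32·4^{r−1} = 7^{r+1} − 2·4^{r+1}.
This completes the inductive step, so s(m) = 7^m − 2·4^m for all m ≥ 0.

s(m) = 7^m − 2·4^m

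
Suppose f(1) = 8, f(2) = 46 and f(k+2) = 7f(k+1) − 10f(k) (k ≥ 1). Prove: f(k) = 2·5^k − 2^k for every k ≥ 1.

Base cases: f(1) = 8 and 2·5^1 − 2^1 = 8; f(2) = 46 and 2·5^2 − 2^2 = 46.
Assume f(j) = 2·5^j − 2^j for all 1 ≤ j ≤ m, where m ≥ 2.
Then f(m+1) = 7f(m) − 10f(m−1) = 7·(2·5^m − 2^m) − 10·(2·5^{m−1} − 2^{m−1}) = 2·(7·5 − 10)5^{m−1} − (7·2 − 10)2^{m−1} = 50·5^{m−1} − 4·2^{m−1} = 2·5^{m+1} − 2^{m+1}.
This completes the inductive step, so f(k) = 2·5^k − 2^k for all k ≥ 1.

f(k) = 2·5^k − 2^k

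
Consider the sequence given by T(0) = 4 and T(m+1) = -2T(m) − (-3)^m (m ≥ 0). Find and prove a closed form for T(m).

Claim: T(m) = 3·(-2)^m + (-3)^m.

Base case: T(0) = 4, and 3·(-2)^0 + (-3)^0 = 3 + 1 = 4.
Assume T(k) = 3·(-2)^k + (-3)^k for some k ≥ 0.
Then T(k+1) = -2T(k) − (-3)^k = -2·(3·(-2)^k + (-3)^k) − (-3)^k = 3·(-2)^{k+1} − 2·(-3)^k − (-3)^k = 3·(-2)^{k+1} − 3·(-3)^k = 3·(-2)^{k+1} + (-3)^{k+1}.
Hence T(m) = 3·(-2)^m + (-3)^m for every m ≥ 0, by induction.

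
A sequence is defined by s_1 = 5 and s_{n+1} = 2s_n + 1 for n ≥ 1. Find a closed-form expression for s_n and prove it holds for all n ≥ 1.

Claim: s_n = 3·2^n − 1.

Base case: s_1 = 5, and 3·2^1 − 1 = 6 − 1 = 5.
Assume s_k = 3·2^k − 1 for some k ≥ 1.
Then s_{k+1} = 2s_k + 1 = 2·(3·2^k − 1) + 1 = 6·2^k − 2 + 1 = 3·2^{k+1} − 1.
By induction, s_n = 3·2^n − 1 for all n ≥ 1.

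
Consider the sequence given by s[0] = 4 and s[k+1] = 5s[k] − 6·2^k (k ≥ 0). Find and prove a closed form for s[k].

Claim: s[k] = 2·5^k + 2·2^k.

Base case: s[0] = 4, and 2·5^0 + 2·2^0 = 2 + 2 = 4.
Assume s[m] = 2·5^m + 2·2^m for some m ≥ 0.
Then s[m+1] = 5s[m] − 6·2^m = 5·(2·5^m + 2·2^m) − 6·2^m = 2·5^{m+1} + 10·2^m − 6·2^m = 2·5^{m+1} + 4·2^m = 2·5^{m+1} + 2·2^{m+1}.
So the formula holds for m+1, and by induction s[k] = 2·5^k + 2·2^k for all k ≥ 0.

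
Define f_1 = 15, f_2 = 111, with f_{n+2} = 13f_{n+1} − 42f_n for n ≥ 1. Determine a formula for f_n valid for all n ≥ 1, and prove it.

Claim: f_n = 3·7^n − 6^n.

Base cases: f_1 = 15 and 3·7^1 − 6^1 = 15; f_2 = 111 and 3·7^2 − 6^2 = 111.
Assume f_i = 3·7^i − 6^i for all 1 ≤ i ≤ j, where j ≥ 2.
Then f_{j+1} = 13f_j − 42f_{j−1} = 13·(3·7^j − 6^j) − 42·(3·7^{j−1} − 6^{j−1}) = 3·(13·7 − 42)7^{j−1} − (13·6 − 42)6^{j−1} = 147·7^{j−1} − 36·6^{j−1} = 3·7^{j+1} − 6^{j+1}.
Hence f_n = 3·7^n − 6^n for every n ≥ 1, by strong induction.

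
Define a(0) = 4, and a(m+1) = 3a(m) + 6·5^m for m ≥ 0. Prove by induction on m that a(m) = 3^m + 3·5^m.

Base case: a(0) = 4, and 3^0 + 3·5^0 = 1 + 3 = 4.
Assume a(k) = 3^k + 3·5^k for some k ≥ 0.
Then a(k+1) = 3a(k) + 6·5^k = 3·(3^k + 3·5^k) + 6·5^k = 3^{k+1} + 9·5^k + 6·5^k = 3^{k+1} + 15·5^k = 3^{k+1} + 3·5^{k+1}.
So the formula holds for k+1, and by induction a(m) = 3^m + 3·5^m for all m ≥ 0.

a(m) = 3^m + 3·5^m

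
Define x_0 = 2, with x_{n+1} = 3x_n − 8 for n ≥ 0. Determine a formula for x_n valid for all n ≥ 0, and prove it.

Claim: x_n = -2·3^n + 4.

Base case: x_0 = 2, and -2·3^0 + 4 = -2 + 4 = 2.
Assume x_r = -2·3^r + 4 for some r ≥ 0.
Then x_{r+1} = 3x_r − 8 = 3·(-2·3^r + 4) − 8 = -6·3^r + 12 − 8 = -2·3^{r+1} + 4.
By induction, x_n = -2·3^n + 4 for all n ≥ 0.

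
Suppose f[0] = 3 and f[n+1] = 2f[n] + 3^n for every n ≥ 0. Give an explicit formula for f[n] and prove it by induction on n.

Claim: f[n] = 2·2^n + 3^n.

Base case: f[0] = 3, and 2·2^0 + 3^0 = 2 + 1 = 3.
Assume f[j] = 2·2^j + 3^j for some j ≥ 0.
Then f[j+1] = 2f[j] + 3^j = 2·(2·2^j + 3^j) + 3^j = 2·2^{j+1} + 2·3^j + 3^j = 2·2^{j+1} + 3·3^j = 2·2^{j+1} + 3^{j+1}.
By induction, f[n] = 2·2^n + 3^n for all n ≥ 0.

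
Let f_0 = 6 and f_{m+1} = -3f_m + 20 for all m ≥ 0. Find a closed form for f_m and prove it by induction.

Claim: f_m = (-3)^m + 5.

Base case: f_0 = 6, and (-3)^0 + 5 = 1 + 5 = 6.
Assume f_k = (-3)^k + 5 for some k ≥ 0.
Then f_{k+1} = -3f_k + 20 = -3·((-3)^k + 5) + 20 = -3·(-3)^k − 15 + 20 = (-3)^{k+1} + 5.
By induction, f_m = (-3)^m + 5 for all m ≥ 0.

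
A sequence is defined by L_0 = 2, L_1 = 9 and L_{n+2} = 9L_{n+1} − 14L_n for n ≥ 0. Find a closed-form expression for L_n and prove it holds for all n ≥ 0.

Claim: L_n = 2^n + 7^n.

Base cases: L_0 = 2 and 2^0 + 7^0 = 2; L_1 = 9 and 2^1 + 7^1 = 9.
Assume L_j = 2^j + 7^j for all 0 ≤ j ≤ m, where m ≥ 1.
Then L_{m+1} = 9L_m − 14L_{m−1} = 9·(2^m + 7^m) − 14·(2^{m−1} + 7^{m−1}) = (9·2 − 14)2^{m−1} + (9·7 − 14)7^{m−1} = 4·2^{m−1} + 49·7^{m−1} = 2^{m+1} + 7^{m+1}.
By strong induction, L_n = 2^n + 7^n for all n ≥ 0.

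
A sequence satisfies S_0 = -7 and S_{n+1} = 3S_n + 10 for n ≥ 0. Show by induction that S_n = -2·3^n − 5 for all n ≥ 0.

Base case: S_0 = -7, and -2·3^0 − 5 = -2 − 5 = -7.
Assume S_j = -2·3^j − 5 for some j ≥ 0.
Then S_{j+1} = 3S_j + 10 = 3·(-2·3^j − 5) + 10 = -6·3^j − 15 + 10 = -2·3^{j+1} − 5.
So the formula holds for j+1, and by induction S_n = -2·3^n − 5 for all n ≥ 0.

S_n = -2·3^n − 5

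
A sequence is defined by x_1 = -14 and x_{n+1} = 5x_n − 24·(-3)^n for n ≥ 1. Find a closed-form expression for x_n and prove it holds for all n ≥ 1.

Claim: x_n = -5^n + 3·(-3)^n.

Base case: x_1 = -14, and -5^1 + 3·(-3)^1 = -5 − 9 = -14.
Assume x_m = -5^m + 3·(-3)^m for some m ≥ 1.
Then x_{m+1} = 5x_m − 24·(-3)^m = 5·(-5^m + 3·(-3)^m) − 24·(-3)^m = -5^{m+1} + 15·(-3)^m − 24·(-3)^m = -5^{m+1} − 9·(-3)^m = -5^{m+1} + 3·(-3)^{m+1}.
Hence x_n = -5^n + 3·(-3)^n for every n ≥ 1, by induction.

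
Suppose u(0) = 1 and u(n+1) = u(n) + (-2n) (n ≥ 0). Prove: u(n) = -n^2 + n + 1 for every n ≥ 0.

Base case: u(0) = 1, and -0^2 + 0 + 1 = 1.
Assume u(m) = -m^2 + m + 1.
Then u(m+1) = u(m) + (-2m) = (-m^2 + m + 1) + (-2m) = -m^2 − m + 1,
and -(m+1)^2 + (m+1) + 1 = -m^2 − m + 1.
Hence u(n) = -n^2 + n + 1 for every n ≥ 0, by induction.

u(n) = -n^2 + n + 1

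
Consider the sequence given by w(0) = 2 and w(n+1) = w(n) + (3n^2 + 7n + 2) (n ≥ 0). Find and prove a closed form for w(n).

Claim: w(n) = n^3 + 2n^2 − n + 2.

Base case: w(0) = 2, and 0^3 + 2·0^2 − 0 + 2 = 2.
Assume w(m) = m^3 + 2m^2 − m + 2.
Then w(m+1) = w(m) + (3m^2 + 7m + 2) = (m^3 + 2m^2 − m + 2) + (3m^2 + 7m + 2) = m^3 + 5m^2 + 6m + 4,
and (m+1)^3 + 2·(m+1)^2 − (m+1) + 2 = m^3 + 5m^2 + 6m + 4.
Hence w(n) = n^3 + 2n^2 − n + 2 for every n ≥ 0, by induction.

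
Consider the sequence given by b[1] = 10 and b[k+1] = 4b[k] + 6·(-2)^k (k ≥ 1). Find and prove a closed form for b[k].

Claim: b[k] = 2·4^k − (-2)^k.

Base case: b[1] = 10, and 2·4^1 − (-2)^1 = 8 + 2 = 10.
Assume b[m] = 2·4^m − (-2)^m for some m ≥ 1.
Then b[m+1] = 4b[m] + 6·(-2)^m = 4·(2·4^m − (-2)^m) + 6·(-2)^m = 2·4^{m+1} − 4·(-2)^m + 6·(-2)^m = 2·4^{m+1} + 2·(-2)^m = 2·4^{m+1} − (-2)^{m+1}.
So the formula holds for m+1, and by induction b[k] = 2·4^k − (-2)^k for all k ≥ 1.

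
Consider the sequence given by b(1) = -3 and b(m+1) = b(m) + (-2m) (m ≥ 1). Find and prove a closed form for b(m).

Claim: b(m) = -m^2 + m − 3.

Base case: b(1) = -3, and -1^2 + 1 − 3 = -3.
Assume b(r) = -r^2 + r − 3.
Then b(r+1) = b(r) + (-2r) = (-r^2 + r − 3) + (-2r) = -r^2 − r − 3,
and -(r+1)^2 + (r+1) − 3 = -r^2 − r − 3.
Hence b(m) = -m^2 + m − 3 for every m ≥ 1, by induction.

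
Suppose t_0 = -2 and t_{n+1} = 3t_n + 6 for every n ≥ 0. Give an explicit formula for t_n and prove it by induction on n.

Claim: t_n = 3^n − 3.

Base case: t_0 = -2, and 3^0 − 3 = 1 − 3 = -2.
Assume t_r = 3^r − 3 for some r ≥ 0.
Then t_{r+1} = 3t_r + 6 = 3·(3^r − 3) + 6 = 3^{r+1} − 9 + 6 = 3^{r+1} − 3.
Hence t_n = 3^n − 3 for every n ≥ 0, by induction.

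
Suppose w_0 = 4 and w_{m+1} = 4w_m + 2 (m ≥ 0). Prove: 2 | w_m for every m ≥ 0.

Base case: w_0 = 4 = 2·2, so 2 | w_0.
Assume 2 | w_r, so w_r = 2t for some integer t.
Then w_{r+1} = 4w_r + 2 = 4·(2t) + 2 = 2(4t + 1), so 2 | w_{r+1}.
Hence 2 | w_m for every m ≥ 0, by induction.

2 | w_m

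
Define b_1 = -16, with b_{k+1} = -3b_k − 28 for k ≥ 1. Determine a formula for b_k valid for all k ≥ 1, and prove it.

Claim: b_k = 3·(-3)^k − 7.

Base case: b_1 = -16, and 3·(-3)^1 − 7 = -9 − 7 = -16.
Assume b_j = 3·(-3)^j − 7 for some j ≥ 1.
Then b_{j+1} = -3b_j − 28 = -3·(3·(-3)^j − 7) − 28 = -9·(-3)^j + 21 − 28 = 3·(-3)^{j+1} − 7.
Hence b_k = 3·(-3)^k − 7 for every k ≥ 1, by induction.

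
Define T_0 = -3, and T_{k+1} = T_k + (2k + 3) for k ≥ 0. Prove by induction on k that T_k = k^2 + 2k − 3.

Base case: T_0 = -3, and 0^2 + 2·0 − 3 = -3.
Assume T_j = j^2 + 2j − 3.
Then T_{j+1} = T_j + (2j + 3) = (j^2 + 2j − 3) + (2j + 3) = j^2 + 4j,
and (j+1)^2 + 2·(j+1) − 3 = j^2 + 4j.
By induction, T_k = k^2 + 2k − 3 for all k ≥ 0.

T_k = k^2 + 2k − 3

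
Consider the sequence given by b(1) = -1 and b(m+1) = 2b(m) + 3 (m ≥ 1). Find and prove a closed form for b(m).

Claim: b(m) = 2^m − 3.

Base case: b(1) = -1, and 2^1 − 3 = 2 − 3 = -1.
Assume b(r) = 2^r − 3 for some r ≥ 1.
Then b(r+1) = 2b(r) + 3 = 2·(2^r − 3) + 3 = 2^{r+1} − 6 + 3 = 2^{r+1} − 3.
So the formula holds for r+1, and by induction b(m) = 2^m − 3 for all m ≥ 1.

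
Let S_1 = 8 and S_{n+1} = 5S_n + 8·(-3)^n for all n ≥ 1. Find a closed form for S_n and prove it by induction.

Claim: S_n = 5^n − (-3)^n.

Base case: S_1 = 8, and 5^1 − (-3)^1 = 5 + 3 = 8.
Assume S_j = 5^j − (-3)^j for some j ≥ 1.
Then S_{j+1} = 5S_j + 8·(-3)^j = 5·(5^j − (-3)^j) + 8·(-3)^j = 5^{j+1} − 5·(-3)^j + 8·(-3)^j = 5^{j+1} + 3·(-3)^j = 5^{j+1} − (-3)^{j+1}.
By induction, S_n = 5^n − (-3)^n for all n ≥ 1.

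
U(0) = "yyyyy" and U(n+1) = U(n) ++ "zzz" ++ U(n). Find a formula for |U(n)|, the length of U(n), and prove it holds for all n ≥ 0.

Claim: |U(n)| = 2^{n+3} − 3.

Base case: |U(0)| = 5, and 2^{0+3} − 3 = 5.
Assume |U(m)| = 2^{m+3} − 3.
Then |U(m+1)| = |U(m)| + 3 + |U(m)| = 2|U(m)| + 3 = 2(2^{m+3} − 3) + 3 = 2^{m+1+3} − 6 + 3 = 2^{m+1+3} − 3.
This completes the inductive step, so |U(n)| = 2^{n+3} − 3 for all n ≥ 0.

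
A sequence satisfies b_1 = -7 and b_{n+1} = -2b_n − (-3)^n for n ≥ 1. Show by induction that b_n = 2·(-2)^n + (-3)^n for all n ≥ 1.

Base case: b_1 = -7, and 2·(-2)^1 + (-3)^1 = -4 − 3 = -7.
Assume b_j = 2·(-2)^j + (-3)^j for some j ≥ 1.
Then b_{j+1} = -2b_j − (-3)^j = -2·(2·(-2)^j + (-3)^j) − (-3)^j = 2·(-2)^{j+1} − 2·(-3)^j − (-3)^j = 2·(-2)^{j+1} − 3·(-3)^j = 2·(-2)^{j+1} + (-3)^{j+1}.
So the formula holds for j+1, and by induction b_n = 2·(-2)^n + (-3)^n for all n ≥ 1.

b_n = 2·(-2)^n + (-3)^n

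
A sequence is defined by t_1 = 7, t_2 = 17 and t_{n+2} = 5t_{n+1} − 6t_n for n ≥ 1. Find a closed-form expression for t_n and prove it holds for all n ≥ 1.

Claim: t_n = 3^n + 2·2^n.

Base cases: t_1 = 7 and 3^1 + 2·2^1 = 7; t_2 = 17 and 3^2 + 2·2^2 = 17.
Assume t_j = 3^j + 2·2^j for all 1 ≤ j ≤ r, where r ≥ 2.
Then t_{r+1} = 5t_r − 6t_{r−1} = 5·(3^r + 2·2^r) − 6·(3^{r−1} + 2·2^{r−1}) = (5·3 − 6)3^{r−1} + 2·(5·2 − 6)2^{r−1} = 9·3^{r−1} + 8·2^{r−1} = 3^{r+1} + 2·2^{r+1}.
By strong induction, t_n = 3^n + 2·2^n for all n ≥ 1.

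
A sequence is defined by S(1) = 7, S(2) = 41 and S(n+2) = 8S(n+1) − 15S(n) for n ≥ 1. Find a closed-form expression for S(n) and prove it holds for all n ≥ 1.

Claim: S(n) = 2·5^n − 3^n.

Base cases: S(1) = 7 and 2·5^1 − 3^1 = 7; S(2) = 41 and 2·5^2 − 3^2 = 41.
Assume S(j) = 2·5^j − 3^j for all 1 ≤ j ≤ r, where r ≥ 2.
Then S(r+1) = 8S(r) − 15S(r−1) = 8·(2·5^r − 3^r) − 15·(2·5^{r−1} − 3^{r−1}) = 2·(8·5 − 15)5^{r−1} − (8·3 − 15)3^{r−1} = 50·5^{r−1} − 9·3^{r−1} = 2·5^{r+1} − 3^{r+1}.
This completes the inductive step, so S(n) = 2·5^n − 3^n for all n ≥ 1.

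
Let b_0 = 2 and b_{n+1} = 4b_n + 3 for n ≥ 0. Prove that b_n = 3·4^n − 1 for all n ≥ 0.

Base case: b_0 = 2, and 3·4^0 − 1 = 3 − 1 = 2.
Assume b_m = 3·4^m − 1 for some m ≥ 0.
Then b_{m+1} = 4b_m + 3 = 4·(3·4^m − 1) + 3 = 12·4^m − 4 + 3 = 3·4^{m+1} − 1.
By induction, b_n = 3·4^n − 1 for all n ≥ 0.

b_n = 3·4^n − 1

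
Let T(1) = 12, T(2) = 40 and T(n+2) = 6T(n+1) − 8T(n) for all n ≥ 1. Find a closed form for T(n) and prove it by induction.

Claim: T(n) = 2·2^n + 2·4^n.

Base cases: T(1) = 12 and 2·2^1 + 2·4^1 = 12; T(2) = 40 and 2·2^2 + 2·4^2 = 40.
Assume T(j) = 2·2^j + 2·4^j for all 1 ≤ j ≤ m, where m ≥ 2.
Then T(m+1) = 6T(m) − 8T(m−1) = 6·(2·2^m + 2·4^m) − 8·(2·2^{m−1} + 2·4^{m−1}) = 2·(6·2 − 8)2^{m−1} + 2·(6·4 − 8)4^{m−1} = 8·2^{m−1} + 32·4^{m−1} = 2·2^{m+1} + 2·4^{m+1}.
This completes the inductive step, so T(n) = 2·2^n + 2·4^n for all n ≥ 1.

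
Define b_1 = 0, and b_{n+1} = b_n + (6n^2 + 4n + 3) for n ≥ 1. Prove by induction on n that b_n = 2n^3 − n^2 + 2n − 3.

Base case: b_1 = 0, and 2·1^3 − 1^2 + 2·1 − 3 = 0.
Assume b_k = 2k^3 − k^2 + 2k − 3.
Then b_{k+1} = b_k + (6k^2 + 4k + 3) = (2k^3 − k^2 + 2k − 3) + (6k^2 + 4k + 3) = 2k^3 + 5k^2 + 6k,
and 2·(k+1)^3 − (k+1)^2 + 2·(k+1) − 3 = 2k^3 + 5k^2 + 6k.
Hence b_n = 2n^3 − n^2 + 2n − 3 for every n ≥ 1, by induction.

b_n = 2n^3 − n^2 + 2n − 3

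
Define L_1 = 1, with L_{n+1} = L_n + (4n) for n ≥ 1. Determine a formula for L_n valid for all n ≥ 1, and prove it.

Claim: L_n = 2n^2 − 2n + 1.

Base case: L_1 = 1, and 2·1^2 − 2·1 + 1 = 1.
Assume L_r = 2r^2 − 2r + 1.
Then L_{r+1} = L_r + (4r) = (2r^2 − 2r + 1) + (4r) = 2r^2 + 2r + 1,
and 2·(r+1)^2 − 2·(r+1) + 1 = 2r^2 + 2r + 1.
By induction, L_n = 2n^2 − 2n + 1 for all n ≥ 1.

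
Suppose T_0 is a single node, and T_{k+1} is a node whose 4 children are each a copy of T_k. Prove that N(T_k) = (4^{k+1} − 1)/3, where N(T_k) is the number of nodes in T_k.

Base case: N(T_0) = 1, and (4^{0+1} − 1)/3 = 1.
Assume N(T_j) = (4^{j+1} − 1)/3.
Then N(T_{j+1}) = 1 + 4N(T_j) = 1 + 4·(4^{j+1} − 1)/3 = 1 + (4^{j+2} − 4)/3 = (3 + 4^{j+2} − 4)/3 = (4^{j+2} − 1)/3.
This completes the inductive step, so N(T_k) = (4^{k+1} − 1)/3 for all k ≥ 0.

N(T_k) = (4^{k+1} − 1)/3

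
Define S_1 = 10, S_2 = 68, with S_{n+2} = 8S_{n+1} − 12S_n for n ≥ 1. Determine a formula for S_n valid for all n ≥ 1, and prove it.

Claim: S_n = -2^n + 2·6^n.

Base cases: S_1 = 10 and -2^1 + 2·6^1 = 10; S_2 = 68 and -2^2 + 2·6^2 = 68.
Assume S_j = -2^j + 2·6^j for all 1 ≤ j ≤ k, where k ≥ 2.
Then S_{k+1} = 8S_k − 12S_{k−1} = 8·(-2^k + 2·6^k) − 12·(-2^{k−1} + 2·6^{k−1}) = -(8·2 − 12)2^{k−1} + 2·(8·6 − 12)6^{k−1} = -4·2^{k−1} + 72·6^{k−1} = -2^{k+1} + 2·6^{k+1}.
Hence S_n = -2^n + 2·6^n for every n ≥ 1, by strong induction.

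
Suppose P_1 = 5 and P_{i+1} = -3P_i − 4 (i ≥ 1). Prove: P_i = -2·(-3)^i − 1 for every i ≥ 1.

Base case: P_1 = 5, and -2·(-3)^1 − 1 = 6 − 1 = 5.
Assume P_k = -2·(-3)^k − 1 for some k ≥ 1.
Then P_{k+1} = -3P_k − 4 = -3·(-2·(-3)^k − 1) − 4 = 6·(-3)^k + 3 − 4 = -2·(-3)^{k+1} − 1.
This completes the inductive step, so P_i = -2·(-3)^i − 1 for all i ≥ 1.

P_i = -2·(-3)^i − 1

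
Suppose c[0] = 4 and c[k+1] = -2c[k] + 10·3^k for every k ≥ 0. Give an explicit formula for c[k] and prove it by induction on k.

Claim: c[k] = 2·(-2)^k + 2·3^k.

Base case: c[0] = 4, and 2·(-2)^0 + 2·3^0 = 2 + 2 = 4.
Assume c[r] = 2·(-2)^r + 2·3^r for some r ≥ 0.
Then c[r+1] = -2c[r] + 10·3^r = -2·(2·(-2)^r + 2·3^r) + 10·3^r = 2·(-2)^{r+1} − 4·3^r + 10·3^r = 2·(-2)^{r+1} + 6·3^r = 2·(-2)^{r+1} + 2·3^{r+1}.
Hence c[k] = 2·(-2)^k + 2·3^k for every k ≥ 0, by induction.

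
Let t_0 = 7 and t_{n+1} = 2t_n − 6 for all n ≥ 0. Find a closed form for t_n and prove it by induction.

Claim: t_n = 2^n + 6.

Base case: t_0 = 7, and 2^0 + 6 = 1 + 6 = 7.
Assume t_j = 2^j + 6 for some j ≥ 0.
Then t_{j+1} = 2t_j − 6 = 2·(2^j + 6) − 6 = 2^{j+1} + 12 − 6 = 2^{j+1} + 6.
Hence t_n = 2^n + 6 for every n ≥ 0, by induction.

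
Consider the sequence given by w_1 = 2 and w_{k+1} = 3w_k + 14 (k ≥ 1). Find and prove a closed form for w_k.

Claim: w_k = 3^{k+1} − 7.

Base case: w_1 = 2, and 3^{1+1} − 7 = 9 − 7 = 2.
Assume w_j = 3^{j+1} − 7 for some j ≥ 1.
Then w_{j+1} = 3w_j + 14 = 3·(3^{j+1} − 7) + 14 = 3^{j+2} − 21 + 14 = 3^{j+2} − 7.
Hence w_k = 3^{k+1} − 7 for every k ≥ 1, by induction.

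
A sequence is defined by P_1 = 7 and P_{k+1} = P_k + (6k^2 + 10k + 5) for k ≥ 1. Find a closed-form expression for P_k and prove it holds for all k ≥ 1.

Claim: P_k = 2k^3 + 2k^2 + k + 2.

Base case: P_1 = 7, and 2·1^3 + 2·1^2 + 1 + 2 = 7.
Assume P_r = 2r^3 + 2r^2 + r + 2.
Then P_{r+1} = P_r + (6r^2 + 10r + 5) = (2r^3 + 2r^2 + r + 2) + (6r^2 + 10r + 5) = 2r^3 + 8r^2 + 11r + 7,
and 2·(r+1)^3 + 2·(r+1)^2 + (r+1) + 2 = 2r^3 + 8r^2 + 11r + 7.
This completes the inductive step, so P_k = 2k^3 + 2k^2 + k + 2 for all k ≥ 1.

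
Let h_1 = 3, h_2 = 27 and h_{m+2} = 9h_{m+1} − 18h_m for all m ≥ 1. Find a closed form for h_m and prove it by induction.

Claim: h_m = -3^m + 6^m.

Base cases: h_1 = 3 and -3^1 + 6^1 = 3; h_2 = 27 and -3^2 + 6^2 = 27.
Assume h_j = -3^j + 6^j for all 1 ≤ j ≤ r, where r ≥ 2.
Then h_{r+1} = 9h_r − 18h_{r−1} = 9·(-3^r + 6^r) − 18·(-3^{r−1} + 6^{r−1}) = -(9·3 − 18)3^{r−1} + (9·6 − 18)6^{r−1} = -9·3^{r−1} + 36·6^{r−1} = -3^{r+1} + 6^{r+1}.
By strong induction, h_m = -3^m + 6^m for all m ≥ 1.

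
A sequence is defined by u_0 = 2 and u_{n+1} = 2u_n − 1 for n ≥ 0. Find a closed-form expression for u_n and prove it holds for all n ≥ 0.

Claim: u_n = 2^n + 1.

Base case: u_0 = 2, and 2^0 + 1 = 1 + 1 = 2.
Assume u_r = 2^r + 1 for some r ≥ 0.
Then u_{r+1} = 2u_r − 1 = 2·(2^r + 1) − 1 = 2^{r+1} + 2 − 1 = 2^{r+1} + 1.
This completes the inductive step, so u_n = 2^n + 1 for all n ≥ 0.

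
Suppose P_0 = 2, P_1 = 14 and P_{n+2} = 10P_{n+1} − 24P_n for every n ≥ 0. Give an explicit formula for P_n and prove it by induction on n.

Claim: P_n = 3·6^n − 4^n.

Base cases: P_0 = 2 and 3·6^0 − 4^0 = 2; P_1 = 14 and 3·6^1 − 4^1 = 14.
Assume P_j = 3·6^j − 4^j for all 0 ≤ j ≤ k, where k ≥ 1.
Then P_{k+1} = 10P_k − 24P_{k−1} = 10·(3·6^k − 4^k) − 24·(3·6^{k−1} − 4^{k−1}) = 3·(10·6 − 24)6^{k−1} − (10·4 − 24)4^{k−1} = 108·6^{k−1} − 16·4^{k−1} = 3·6^{k+1} − 4^{k+1}.
So the formula holds for k+1, and by strong induction P_n = 3·6^n − 4^n for all n ≥ 0.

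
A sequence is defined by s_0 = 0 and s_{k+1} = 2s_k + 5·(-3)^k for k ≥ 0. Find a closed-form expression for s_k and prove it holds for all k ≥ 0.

Claim: s_k = 2^k − (-3)^k.

Base case: s_0 = 0, and 2^0 − (-3)^0 = 1 − 1 = 0.
Assume s_j = 2^j − (-3)^j for some j ≥ 0.
Then s_{j+1} = 2s_j + 5·(-3)^j = 2·(2^j − (-3)^j) + 5·(-3)^j = 2^{j+1} − 2·(-3)^j + 5·(-3)^j = 2^{j+1} + 3·(-3)^j = 2^{j+1} − (-3)^{j+1}.
So the formula holds for j+1, and by induction s_k = 2^k − (-3)^k for all k ≥ 0.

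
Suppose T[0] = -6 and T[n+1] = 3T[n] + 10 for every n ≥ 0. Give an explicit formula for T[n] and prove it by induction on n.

Claim: T[n] = -3^n − 5.

Base case: T[0] = -6, and -3^0 − 5 = -1 − 5 = -6.
Assume T[j] = -3^j − 5 for some j ≥ 0.
Then T[j+1] = 3T[j] + 10 = 3·(-3^j − 5) + 10 = -3^{j+1} − 15 + 10 = -3^{j+1} − 5.
Hence T[n] = -3^n − 5 for every n ≥ 0, by induction.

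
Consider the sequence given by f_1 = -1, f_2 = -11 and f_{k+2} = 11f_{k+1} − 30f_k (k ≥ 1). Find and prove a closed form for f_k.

Claim: f_k = 5^k − 6^k.

Base cases: f_1 = -1 and 5^1 − 6^1 = -1; f_2 = -11 and 5^2 − 6^2 = -11.
Assume f_j = 5^j − 6^j for all 1 ≤ j ≤ m, where m ≥ 2.
Then f_{m+1} = 11f_m − 30f_{m−1} = 11·(5^m − 6^m) − 30·(5^{m−1} − 6^{m−1}) = (11·5 − 30)5^{m−1} − (11·6 − 30)6^{m−1} = 25·5^{m−1} − 36·6^{m−1} = 5^{m+1} − 6^{m+1}.
By strong induction, f_k = 5^k − 6^k for all k ≥ 1.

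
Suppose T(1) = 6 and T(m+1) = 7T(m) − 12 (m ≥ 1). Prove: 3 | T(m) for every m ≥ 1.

Base case: T(1) = 6 = 3·2, so 3 | T(1).
Assume 3 | T(k), so T(k) = 3t for some integer t.
Then T(k+1) = 7T(k) − 12 = 7·(3t) − 12 = 3(7t − 4), so 3 | T(k+1).
This completes the inductive step, so 3 | T(m) for all m ≥ 1.

3 | T(m)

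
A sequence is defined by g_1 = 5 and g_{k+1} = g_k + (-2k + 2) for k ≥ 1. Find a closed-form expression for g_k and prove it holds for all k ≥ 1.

Claim: g_k = -k^2 + 3k + 3.

Base case: g_1 = 5, and -1^2 + 3·1 + 3 = 5.
Assume g_r = -r^2 + 3r + 3.
Then g_{r+1} = g_r + (-2r + 2) = (-r^2 + 3r + 3) + (-2r + 2) = -r^2 + r + 5,
and -(r+1)^2 + 3·(r+1) + 3 = -r^2 + r + 5.
This completes the inductive step, so g_k = -k^2 + 3k + 3 for all k ≥ 1.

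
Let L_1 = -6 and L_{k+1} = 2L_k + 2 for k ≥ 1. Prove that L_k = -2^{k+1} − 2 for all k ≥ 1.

Base case: L_1 = -6, and -2^{1+1} − 2 = -4 − 2 = -6.
Assume L_r = -2^{r+1} − 2 for some r ≥ 1.
Then L_{r+1} = 2L_r + 2 = 2·(-2^{r+1} − 2) + 2 = -2^{r+2} − 4 + 2 = -2^{r+2} − 2.
Hence L_k = -2^{k+1} − 2 for every k ≥ 1, by induction.

L_k = -2^{k+1} − 2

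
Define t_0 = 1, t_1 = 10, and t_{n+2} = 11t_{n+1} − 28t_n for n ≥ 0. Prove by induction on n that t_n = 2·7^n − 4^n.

Base cases: t_0 = 1 and 2·7^0 − 4^0 = 1; t_1 = 10 and 2·7^1 − 4^1 = 10.
Assume t_j = 2·7^j − 4^j for all 0 ≤ j ≤ m, where m ≥ 1.
Then t_{m+1} = 11t_m − 28t_{m−1} = 11·(2·7^m − 4^m) − 28·(2·7^{m−1} − 4^{m−1}) = 2·(11·7 − 28)7^{m−1} − (11·4 − 28)4^{m−1} = 98·7^{m−1} − 16·4^{m−1} = 2·7^{m+1} − 4^{m+1}.
This completes the inductive step, so t_n = 2·7^n − 4^n for all n ≥ 0.

t_n = 2·7^n − 4^n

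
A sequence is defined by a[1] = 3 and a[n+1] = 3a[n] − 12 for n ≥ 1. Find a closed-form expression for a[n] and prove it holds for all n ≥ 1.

Claim: a[n] = -3^n + 6.

Base case: a[1] = 3, and -3^1 + 6 = -3 + 6 = 3.
Assume a[r] = -3^r + 6 for some r ≥ 1.
Then a[r+1] = 3a[r] − 12 = 3·(-3^r + 6) − 12 = -3^{r+1} + 18 − 12 = -3^{r+1} + 6.
This completes the inductive step, so a[n] = -3^n + 6 for all n ≥ 1.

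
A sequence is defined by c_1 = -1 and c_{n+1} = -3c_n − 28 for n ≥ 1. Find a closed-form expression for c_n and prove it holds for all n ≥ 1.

Claim: c_n = -2·(-3)^n − 7.

Base case: c_1 = -1, and -2·(-3)^1 − 7 = 6 − 7 = -1.
Assume c_r = -2·(-3)^r − 7 for some r ≥ 1.
Then c_{r+1} = -3c_r − 28 = -3·(-2·(-3)^r − 7) − 28 = 6·(-3)^r + 21 − 28 = -2·(-3)^{r+1} − 7.
So the formula holds for r+1, and by induction c_n = -2·(-3)^n − 7 for all n ≥ 1.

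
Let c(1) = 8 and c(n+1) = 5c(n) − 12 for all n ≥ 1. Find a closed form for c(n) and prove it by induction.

Claim: c(n) = 5^n + 3.

Base case: c(1) = 8, and 5^1 + 3 = 5 + 3 = 8.
Assume c(k) = 5^k + 3 for some k ≥ 1.
Then c(k+1) = 5c(k) − 12 = 5·(5^k + 3) − 12 = 5^{k+1} + 15 − 12 = 5^{k+1} + 3.
By induction, c(n) = 5^n + 3 for all n ≥ 1.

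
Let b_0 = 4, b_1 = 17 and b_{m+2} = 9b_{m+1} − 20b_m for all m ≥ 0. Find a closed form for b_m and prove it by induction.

Claim: b_m = 3·4^m + 5^m.

Base cases: b_0 = 4 and 3·4^0 + 5^0 = 4; b_1 = 17 and 3·4^1 + 5^1 = 17.
Assume b_i = 3·4^i + 5^i for all 0 ≤ i ≤ j, where j ≥ 1.
Then b_{j+1} = 9b_j − 20b_{j−1} = 9·(3·4^j + 5^j) − 20·(3·4^{j−1} + 5^{j−1}) = 3·(9·4 − 20)4^{j−1} + (9·5 − 20)5^{j−1} = 48·4^{j−1} + 25·5^{j−1} = 3·4^{j+1} + 5^{j+1}.
This completes the inductive step, so b_m = 3·4^m + 5^m for all m ≥ 0.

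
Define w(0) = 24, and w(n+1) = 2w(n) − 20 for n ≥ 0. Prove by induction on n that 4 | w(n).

Base case: w(0) = 24 = 4·6, so 4 | w(0).
Assume 4 | w(j), so w(j) = 4t for some integer t.
Then w(j+1) = 2w(j) − 20 = 2·(4t) − 20 = 4(2t − 5), so 4 | w(j+1).
This completes the inductive step, so 4 | w(n) for all n ≥ 0.

4 | w(n)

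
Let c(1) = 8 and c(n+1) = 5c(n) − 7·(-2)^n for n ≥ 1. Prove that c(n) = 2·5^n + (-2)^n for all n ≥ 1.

Base case: c(1) = 8, and 2·5^1 + (-2)^1 = 10 − 2 = 8.
Assume c(r) = 2·5^r + (-2)^r for some r ≥ 1.
Then c(r+1) = 5c(r) − 7·(-2)^r = 5·(2·5^r + (-2)^r) − 7·(-2)^r = 2·5^{r+1} + 5·(-2)^r − 7·(-2)^r = 2·5^{r+1} − 2·(-2)^r = 2·5^{r+1} + (-2)^{r+1}.
So the formula holds for r+1, and by induction c(n) = 2·5^n + (-2)^n for all n ≥ 1.

c(n) = 2·5^n + (-2)^n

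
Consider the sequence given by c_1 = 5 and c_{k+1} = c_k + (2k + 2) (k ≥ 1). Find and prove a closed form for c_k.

Claim: c_k = k^2 + k + 3.

Base case: c_1 = 5, and 1^2 + 1 + 3 = 5.
Assume c_j = j^2 + j + 3.
Then c_{j+1} = c_j + (2j + 2) = (j^2 + j + 3) + (2j + 2) = j^2 + 3j + 5,
and (j+1)^2 + (j+1) + 3 = j^2 + 3j + 5.
This completes the inductive step, so c_k = k^2 + k + 3 for all k ≥ 1.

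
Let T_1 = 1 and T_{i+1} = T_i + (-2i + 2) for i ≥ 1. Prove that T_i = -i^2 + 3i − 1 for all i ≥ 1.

Base case: T_1 = 1, and -1^2 + 3·1 − 1 = 1.
Assume T_j = -j^2 + 3j − 1.
Then T_{j+1} = T_j + (-2j + 2) = (-j^2 + 3j − 1) + (-2j + 2) = -j^2 + j + 1,
and -(j+1)^2 + 3·(j+1) − 1 = -j^2 + j + 1.
This completes the inductive step, so T_i = -i^2 + 3i − 1 for all i ≥ 1.

T_i = -i^2 + 3i − 1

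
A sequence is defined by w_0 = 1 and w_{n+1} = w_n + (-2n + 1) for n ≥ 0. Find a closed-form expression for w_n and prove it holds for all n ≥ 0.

Claim: w_n = -n^2 + 2n + 1.

Base case: w_0 = 1, and -0^2 + 2·0 + 1 = 1.
Assume w_j = -j^2 + 2j + 1.
Then w_{j+1} = w_j + (-2j + 1) = (-j^2 + 2j + 1) + (-2j + 1) = -j^2 + 2,
and -(j+1)^2 + 2·(j+1) + 1 = -j^2 + 2.
This completes the inductive step, so w_n = -n^2 + 2n + 1 for all n ≥ 0.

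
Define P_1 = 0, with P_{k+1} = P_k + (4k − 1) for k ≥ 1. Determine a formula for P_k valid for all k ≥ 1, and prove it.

Claim: P_k = 2k^2 − 3k + 1.

Base case: P_1 = 0, and 2·1^2 − 3·1 + 1 = 0.
Assume P_j = 2j^2 − 3j + 1.
Then P_{j+1} = P_j + (4j − 1) = (2j^2 − 3j + 1) + (4j − 1) = 2j^2 + j,
and 2·(j+1)^2 − 3·(j+1) + 1 = 2j^2 + j.
This completes the inductive step, so P_k = 2k^2 − 3k + 1 for all k ≥ 1.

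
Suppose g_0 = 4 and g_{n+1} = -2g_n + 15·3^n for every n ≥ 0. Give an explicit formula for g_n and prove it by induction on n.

Claim: g_n = (-2)^n + 3·3^n.

Base case: g_0 = 4, and (-2)^0 + 3·3^0 = 1 + 3 = 4.
Assume g_k = (-2)^k + 3·3^k for some k ≥ 0.
Then g_{k+1} = -2g_k + 15·3^k = -2·((-2)^k + 3·3^k) + 15·3^k = (-2)^{k+1} − 6·3^k + 15·3^k = (-2)^{k+1} + 9·3^k = (-2)^{k+1} + 3·3^{k+1}.
By induction, g_n = (-2)^n + 3·3^n for all n ≥ 0.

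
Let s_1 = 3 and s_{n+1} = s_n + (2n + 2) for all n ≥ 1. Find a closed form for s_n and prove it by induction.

Claim: s_n = n^2 + n + 1.

Base case: s_1 = 3, and 1^2 + 1 + 1 = 3.
Assume s_k = k^2 + k + 1.
Then s_{k+1} = s_k + (2k + 2) = (k^2 + k + 1) + (2k + 2) = k^2 + 3k + 3,
and (k+1)^2 + (k+1) + 1 = k^2 + 3k + 3.
By induction, s_n = n^2 + n + 1 for all n ≥ 1.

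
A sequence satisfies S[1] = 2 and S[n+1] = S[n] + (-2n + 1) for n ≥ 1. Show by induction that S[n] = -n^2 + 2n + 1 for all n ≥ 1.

Base case: S[1] = 2, and -1^2 + 2·1 + 1 = 2.
Assume S[k] = -k^2 + 2k + 1.
Then S[k+1] = S[k] + (-2k + 1) = (-k^2 + 2k + 1) + (-2k + 1) = -k^2 + 2,
and -(k+1)^2 + 2·(k+1) + 1 = -k^2 + 2.
This completes the inductive step, so S[n] = -n^2 + 2n + 1 for all n ≥ 1.

S[n] = -n^2 + 2n + 1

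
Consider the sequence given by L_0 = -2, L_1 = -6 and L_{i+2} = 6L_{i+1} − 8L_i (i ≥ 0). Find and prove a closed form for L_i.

Claim: L_i = -2^i − 4^i.

Base cases: L_0 = -2 and -2^0 − 4^0 = -2; L_1 = -6 and -2^1 − 4^1 = -6.
Assume L_j = -2^j − 4^j for all 0 ≤ j ≤ k, where k ≥ 1.
Then L_{k+1} = 6L_k − 8L_{k−1} = 6·(-2^k − 4^k) − 8·(-2^{k−1} − 4^{k−1}) = -(6·2 − 8)2^{k−1} − (6·4 − 8)4^{k−1} = -4·2^{k−1} − 16·4^{k−1} = -2^{k+1} − 4^{k+1}.
This completes the inductive step, so L_i = -2^i − 4^i for all i ≥ 0.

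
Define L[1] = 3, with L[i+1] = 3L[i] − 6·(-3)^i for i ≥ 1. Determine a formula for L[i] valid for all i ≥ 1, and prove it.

Claim: L[i] = 2·3^i + (-3)^i.

Base case: L[1] = 3, and 2·3^1 + (-3)^1 = 6 − 3 = 3.
Assume L[j] = 2·3^j + (-3)^j for some j ≥ 1.
Then L[j+1] = 3L[j] − 6·(-3)^j = 3·(2·3^j + (-3)^j) − 6·(-3)^j = 2·3^{j+1} + 3·(-3)^j − 6·(-3)^j = 2·3^{j+1} − 3·(-3)^j = 2·3^{j+1} + (-3)^{j+1}.
By induction, L[i] = 2·3^i + (-3)^i for all i ≥ 1.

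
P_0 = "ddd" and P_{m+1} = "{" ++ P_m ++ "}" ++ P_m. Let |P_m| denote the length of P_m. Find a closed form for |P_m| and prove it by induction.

Claim: |P_m| = 5·2^m − 2.

Base case: |P_0| = 3, and 5·2^0 − 2 = 3.
Assume |P_j| = 5·2^j − 2.
Then |P_{j+1}| = 1 + |P_j| + 1 + |P_j| = 2|P_j| + 2 = 2(5·2^j − 2) + 2 = 5·2^{j+1} − 4 + 2 = 5·2^{j+1} − 2.
So the formula holds for j+1, and by induction |P_m| = 5·2^m − 2 for all m ≥ 0.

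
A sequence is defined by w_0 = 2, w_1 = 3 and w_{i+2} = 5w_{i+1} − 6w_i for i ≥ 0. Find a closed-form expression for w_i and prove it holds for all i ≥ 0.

Claim: w_i = 3·2^i − 3^i.

Base cases: w_0 = 2 and 3·2^0 − 3^0 = 2; w_1 = 3 and 3·2^1 − 3^1 = 3.
Assume w_t = 3·2^t − 3^t for all 0 ≤ t ≤ j, where j ≥ 1.
Then w_{j+1} = 5w_j − 6w_{j−1} = 5·(3·2^j − 3^j) − 6·(3·2^{j−1} − 3^{j−1}) = 3·(5·2 − 6)2^{j−1} − (5·3 − 6)3^{j−1} = 12·2^{j−1} − 9·3^{j−1} = 3·2^{j+1} − 3^{j+1}.
This completes the inductive step, so w_i = 3·2^i − 3^i for all i ≥ 0.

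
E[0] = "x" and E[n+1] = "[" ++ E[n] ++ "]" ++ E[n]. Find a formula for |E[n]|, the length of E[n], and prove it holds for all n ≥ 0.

Claim: |E[n]| = 3·2^n − 2.

Base case: |E[0]| = 1, and 3·2^0 − 2 = 1.
Assume |E[r]| = 3·2^r − 2.
Then |E[r+1]| = 1 + |E[r]| + 1 + |E[r]| = 2|E[r]| + 2 = 2(3·2^r − 2) + 2 = 3·2^{r+1} − 4 + 2 = 3·2^{r+1} − 2.
So the formula holds for r+1, and by induction |E[n]| = 3·2^n − 2 for all n ≥ 0.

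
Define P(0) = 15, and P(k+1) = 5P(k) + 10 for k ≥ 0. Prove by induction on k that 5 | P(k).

Base case: P(0) = 15 = 5·3, so 5 | P(0).
Assume 5 | P(m), so P(m) = 5t for some integer t.
Then P(m+1) = 5P(m) + 10 = 5·(5t) + 10 = 5(5t + 2), so 5 | P(m+1).
Hence 5 | P(k) for every k ≥ 0, by induction.

5 | P(k)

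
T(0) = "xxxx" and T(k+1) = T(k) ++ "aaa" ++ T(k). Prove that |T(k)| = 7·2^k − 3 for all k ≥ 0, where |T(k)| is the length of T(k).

Base case: |T(0)| = 4, and 7·2^0 − 3 = 4.
Assume |T(j)| = 7·2^j − 3.
Then |T(j+1)| = |T(j)| + 3 + |T(j)| = 2|T(j)| + 3 = 2(7·2^j − 3) + 3 = 7·2^{j+1} − 6 + 3 = 7·2^{j+1} − 3.
By induction, |T(k)| = 7·2^k − 3 for all k ≥ 0.

|T(k)| = 7·2^k − 3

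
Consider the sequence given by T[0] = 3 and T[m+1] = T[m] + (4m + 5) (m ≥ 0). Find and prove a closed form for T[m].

Claim: T[m] = 2m^2 + 3m + 3.

Base case: T[0] = 3, and 2·0^2 + 3·0 + 3 = 3.
Assume T[r] = 2r^2 + 3r + 3.
Then T[r+1] = T[r] + (4r + 5) = (2r^2 + 3r + 3) + (4r + 5) = 2r^2 + 7r + 8,
and 2·(r+1)^2 + 3·(r+1) + 3 = 2r^2 + 7r + 8.
Hence T[m] = 2m^2 + 3m + 3 for every m ≥ 0, by induction.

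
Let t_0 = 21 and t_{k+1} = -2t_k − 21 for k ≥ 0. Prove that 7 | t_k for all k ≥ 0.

Base case: t_0 = 21 = 7·3, so 7 | t_0.
Assume 7 | t_j, so t_j = 7s for some integer s.
Then t_{j+1} = -2t_j − 21 = -2·(7s) − 21 = 7(-2s − 3), so 7 | t_{j+1}.
So the property holds for j+1, and by induction 7 | t_k for all k ≥ 0.

7 | t_k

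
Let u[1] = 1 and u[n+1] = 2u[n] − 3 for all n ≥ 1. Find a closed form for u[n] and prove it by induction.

Claim: u[n] = -2^n + 3.

Base case: u[1] = 1, and -2^1 + 3 = -2 + 3 = 1.
Assume u[r] = -2^r + 3 for some r ≥ 1.
Then u[r+1] = 2u[r] − 3 = 2·(-2^r + 3) − 3 = -2^{r+1} + 6 − 3 = -2^{r+1} + 3.
So the formula holds for r+1, and by induction u[n] = -2^n + 3 for all n ≥ 1.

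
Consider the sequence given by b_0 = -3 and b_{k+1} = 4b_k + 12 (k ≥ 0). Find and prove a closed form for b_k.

Claim: b_k = 4^k − 4.

Base case: b_0 = -3, and 4^0 − 4 = 1 − 4 = -3.
Assume b_r = 4^r − 4 for some r ≥ 0.
Then b_{r+1} = 4b_r + 12 = 4·(4^r − 4) + 12 = 4^{r+1} − 16 + 12 = 4^{r+1} − 4.
Hence b_k = 4^k − 4 for every k ≥ 0, by induction.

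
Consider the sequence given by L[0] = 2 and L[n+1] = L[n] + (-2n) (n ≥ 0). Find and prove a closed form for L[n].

Claim: L[n] = -n^2 + n + 2.

Base case: L[0] = 2, and -0^2 + 0 + 2 = 2.
Assume L[m] = -m^2 + m + 2.
Then L[m+1] = L[m] + (-2m) = (-m^2 + m + 2) + (-2m) = -m^2 − m + 2,
and -(m+1)^2 + (m+1) + 2 = -m^2 − m + 2.
By induction, L[n] = -n^2 + n + 2 for all n ≥ 0.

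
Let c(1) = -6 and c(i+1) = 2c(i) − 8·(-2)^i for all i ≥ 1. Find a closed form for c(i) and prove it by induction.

Claim: c(i) = -2^i + 2·(-2)^i.

Base case: c(1) = -6, and -2^1 + 2·(-2)^1 = -2 − 4 = -6.
Assume c(r) = -2^r + 2·(-2)^r for some r ≥ 1.
Then c(r+1) = 2c(r) − 8·(-2)^r = 2·(-2^r + 2·(-2)^r) − 8·(-2)^r = -2^{r+1} + 4·(-2)^r − 8·(-2)^r = -2^{r+1} − 4·(-2)^r = -2^{r+1} + 2·(-2)^{r+1}.
By induction, c(i) = -2^i + 2·(-2)^i for all i ≥ 1.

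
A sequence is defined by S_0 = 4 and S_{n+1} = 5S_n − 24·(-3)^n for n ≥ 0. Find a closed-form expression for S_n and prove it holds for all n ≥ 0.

Claim: S_n = 5^n + 3·(-3)^n.

Base case: S_0 = 4, and 5^0 + 3·(-3)^0 = 1 + 3 = 4.
Assume S_j = 5^j + 3·(-3)^j for some j ≥ 0.
Then S_{j+1} = 5S_j − 24·(-3)^j = 5·(5^j + 3·(-3)^j) − 24·(-3)^j = 5^{j+1} + 15·(-3)^j − 24·(-3)^j = 5^{j+1} − 9·(-3)^j = 5^{j+1} + 3·(-3)^{j+1}.
So the formula holds for j+1, and by induction S_n = 5^n + 3·(-3)^n for all n ≥ 0.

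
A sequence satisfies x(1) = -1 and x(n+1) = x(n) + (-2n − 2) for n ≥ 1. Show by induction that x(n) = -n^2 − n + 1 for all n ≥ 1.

Base case: x(1) = -1, and -1^2 − 1 + 1 = -1.
Assume x(m) = -m^2 − m + 1.
Then x(m+1) = x(m) + (-2m − 2) = (-m^2 − m + 1) + (-2m − 2) = -m^2 − 3m − 1,
and -(m+1)^2 − (m+1) + 1 = -m^2 − 3m − 1.
By induction, x(n) = -n^2 − n + 1 for all n ≥ 1.

x(n) = -n^2 − n + 1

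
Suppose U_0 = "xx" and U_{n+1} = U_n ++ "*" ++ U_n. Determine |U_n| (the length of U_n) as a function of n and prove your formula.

Claim: |U_n| = 3·2^n − 1.

Base case: |U_0| = 2, and 3·2^0 − 1 = 2.
Assume |U_r| = 3·2^r − 1.
Then |U_{r+1}| = |U_r| + 1 + |U_r| = 2|U_r| + 1 = 2(3·2^r − 1) + 1 = 3·2^{r+1} − 2 + 1 = 3·2^{r+1} − 1.
Hence |U_n| = 3·2^n − 1 for every n ≥ 0, by induction.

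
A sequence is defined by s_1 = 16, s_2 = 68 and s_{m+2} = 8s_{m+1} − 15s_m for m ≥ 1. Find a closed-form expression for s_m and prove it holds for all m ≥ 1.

Claim: s_m = 2·5^m + 2·3^m.

Base cases: s_1 = 16 and 2·5^1 + 2·3^1 = 16; s_2 = 68 and 2·5^2 + 2·3^2 = 68.
Assume s_i = 2·5^i + 2·3^i for all 1 ≤ i ≤ j, where j ≥ 2.
Then s_{j+1} = 8s_j − 15s_{j−1} = 8·(2·5^j + 2·3^j) − 15·(2·5^{j−1} + 2·3^{j−1}) = 2·(8·5 − 15)5^{j−1} + 2·(8·3 − 15)3^{j−1} = 50·5^{j−1} + 18·3^{j−1} = 2·5^{j+1} + 2·3^{j+1}.
Hence s_m = 2·5^m + 2·3^m for every m ≥ 1, by strong induction.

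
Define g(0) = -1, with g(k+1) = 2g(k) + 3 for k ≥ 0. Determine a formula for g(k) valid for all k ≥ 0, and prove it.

Claim: g(k) = 2^{k+1} − 3.

Base case: g(0) = -1, and 2^{0+1} − 3 = 2 − 3 = -1.
Assume g(j) = 2^{j+1} − 3 for some j ≥ 0.
Then g(j+1) = 2g(j) + 3 = 2·(2^{j+1} − 3) + 3 = 2^{j+2} − 6 + 3 = 2^{j+2} − 3.
So the formula holds for j+1, and by induction g(k) = 2^{k+1} − 3 for all k ≥ 0.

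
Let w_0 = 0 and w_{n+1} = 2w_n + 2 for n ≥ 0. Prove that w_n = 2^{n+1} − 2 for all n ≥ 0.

Base case: w_0 = 0, and 2^{0+1} − 2 = 2 − 2 = 0.
Assume w_m = 2^{m+1} − 2 for some m ≥ 0.
Then w_{m+1} = 2w_m + 2 = 2·(2^{m+1} − 2) + 2 = 2^{m+2} − 4 + 2 = 2^{m+2} − 2.
By induction, w_n = 2^{n+1} − 2 for all n ≥ 0.

w_n = 2^{n+1} − 2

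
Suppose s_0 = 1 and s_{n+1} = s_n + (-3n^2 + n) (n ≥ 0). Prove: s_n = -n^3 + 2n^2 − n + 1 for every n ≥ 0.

Base case: s_0 = 1, and -0^3 + 2·0^2 − 0 + 1 = 1.
Assume s_k = -k^3 + 2k^2 − k + 1.
Then s_{k+1} = s_k + (-3k^2 + k) = (-k^3 + 2k^2 − k + 1) + (-3k^2 + k) = -k^3 − k^2 + 1,
and -(k+1)^3 + 2·(k+1)^2 − (k+1) + 1 = -k^3 − k^2 + 1.
By induction, s_n = -n^3 + 2n^2 − n + 1 for all n ≥ 0.

s_n = -n^3 + 2n^2 − n + 1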